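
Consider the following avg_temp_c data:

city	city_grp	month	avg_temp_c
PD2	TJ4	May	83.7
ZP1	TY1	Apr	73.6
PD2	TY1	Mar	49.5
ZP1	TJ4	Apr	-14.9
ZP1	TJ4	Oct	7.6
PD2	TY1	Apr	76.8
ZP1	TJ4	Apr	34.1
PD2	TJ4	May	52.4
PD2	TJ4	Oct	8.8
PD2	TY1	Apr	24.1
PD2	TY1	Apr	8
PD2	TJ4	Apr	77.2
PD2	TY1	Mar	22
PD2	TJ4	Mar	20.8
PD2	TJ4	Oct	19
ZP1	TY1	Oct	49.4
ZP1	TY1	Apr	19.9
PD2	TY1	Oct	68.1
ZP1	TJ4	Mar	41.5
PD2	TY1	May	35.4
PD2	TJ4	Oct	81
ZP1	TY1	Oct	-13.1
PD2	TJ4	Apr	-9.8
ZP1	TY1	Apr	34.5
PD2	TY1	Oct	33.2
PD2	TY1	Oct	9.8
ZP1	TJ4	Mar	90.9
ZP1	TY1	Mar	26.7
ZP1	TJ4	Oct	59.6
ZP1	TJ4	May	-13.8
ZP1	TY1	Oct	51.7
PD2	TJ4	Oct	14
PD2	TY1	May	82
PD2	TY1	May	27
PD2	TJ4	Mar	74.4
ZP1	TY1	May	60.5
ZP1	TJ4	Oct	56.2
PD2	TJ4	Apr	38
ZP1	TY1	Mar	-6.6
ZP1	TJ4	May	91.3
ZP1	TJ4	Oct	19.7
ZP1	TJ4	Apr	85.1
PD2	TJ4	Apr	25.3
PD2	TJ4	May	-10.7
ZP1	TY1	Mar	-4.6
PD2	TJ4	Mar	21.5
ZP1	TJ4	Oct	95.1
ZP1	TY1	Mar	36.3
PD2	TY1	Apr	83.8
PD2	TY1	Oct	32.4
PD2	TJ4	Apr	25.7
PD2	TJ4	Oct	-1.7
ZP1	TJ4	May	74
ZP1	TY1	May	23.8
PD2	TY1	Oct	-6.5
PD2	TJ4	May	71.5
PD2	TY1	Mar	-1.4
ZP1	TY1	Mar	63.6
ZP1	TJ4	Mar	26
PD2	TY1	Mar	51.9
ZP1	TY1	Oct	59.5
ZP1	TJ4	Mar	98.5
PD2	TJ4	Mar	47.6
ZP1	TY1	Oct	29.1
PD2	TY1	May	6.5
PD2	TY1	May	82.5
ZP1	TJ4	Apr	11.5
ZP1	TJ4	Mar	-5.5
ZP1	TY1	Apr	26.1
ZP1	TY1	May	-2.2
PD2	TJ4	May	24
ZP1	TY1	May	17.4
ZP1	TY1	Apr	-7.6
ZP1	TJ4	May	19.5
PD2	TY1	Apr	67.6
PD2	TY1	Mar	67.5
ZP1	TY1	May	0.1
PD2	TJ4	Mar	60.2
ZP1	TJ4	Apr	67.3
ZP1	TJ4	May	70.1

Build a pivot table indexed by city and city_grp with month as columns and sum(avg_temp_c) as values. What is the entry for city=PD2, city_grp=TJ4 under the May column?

Rows with city=PD2, city_grp=TJ4 and month=May: avg_temp_c values are 83.7, 52.4, -10.7, 71.5, 24.
83.7 + 52.4 + -10.7 + 71.5 + 24 = 220.9.

220.9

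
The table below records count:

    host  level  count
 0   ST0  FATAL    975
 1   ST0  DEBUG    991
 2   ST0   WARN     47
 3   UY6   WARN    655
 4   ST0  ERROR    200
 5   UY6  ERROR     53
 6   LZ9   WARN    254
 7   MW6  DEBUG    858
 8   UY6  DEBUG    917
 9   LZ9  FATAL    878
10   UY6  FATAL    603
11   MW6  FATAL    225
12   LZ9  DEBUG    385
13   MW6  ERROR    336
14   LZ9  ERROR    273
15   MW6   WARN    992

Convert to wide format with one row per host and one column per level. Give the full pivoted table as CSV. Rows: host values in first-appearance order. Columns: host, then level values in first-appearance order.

host,FATAL,DEBUG,WARN,ERROR
ST0,975,991,47,200
UY6,603,917,655,53
LZ9,878,385,254,273
MW6,225,858,992,336

Columns: host plus the 4 distinct level values (FATAL, DEBUG, WARN, ERROR).
For example, row ST0 column FATAL takes count=975 from the long row (ST0, FATAL).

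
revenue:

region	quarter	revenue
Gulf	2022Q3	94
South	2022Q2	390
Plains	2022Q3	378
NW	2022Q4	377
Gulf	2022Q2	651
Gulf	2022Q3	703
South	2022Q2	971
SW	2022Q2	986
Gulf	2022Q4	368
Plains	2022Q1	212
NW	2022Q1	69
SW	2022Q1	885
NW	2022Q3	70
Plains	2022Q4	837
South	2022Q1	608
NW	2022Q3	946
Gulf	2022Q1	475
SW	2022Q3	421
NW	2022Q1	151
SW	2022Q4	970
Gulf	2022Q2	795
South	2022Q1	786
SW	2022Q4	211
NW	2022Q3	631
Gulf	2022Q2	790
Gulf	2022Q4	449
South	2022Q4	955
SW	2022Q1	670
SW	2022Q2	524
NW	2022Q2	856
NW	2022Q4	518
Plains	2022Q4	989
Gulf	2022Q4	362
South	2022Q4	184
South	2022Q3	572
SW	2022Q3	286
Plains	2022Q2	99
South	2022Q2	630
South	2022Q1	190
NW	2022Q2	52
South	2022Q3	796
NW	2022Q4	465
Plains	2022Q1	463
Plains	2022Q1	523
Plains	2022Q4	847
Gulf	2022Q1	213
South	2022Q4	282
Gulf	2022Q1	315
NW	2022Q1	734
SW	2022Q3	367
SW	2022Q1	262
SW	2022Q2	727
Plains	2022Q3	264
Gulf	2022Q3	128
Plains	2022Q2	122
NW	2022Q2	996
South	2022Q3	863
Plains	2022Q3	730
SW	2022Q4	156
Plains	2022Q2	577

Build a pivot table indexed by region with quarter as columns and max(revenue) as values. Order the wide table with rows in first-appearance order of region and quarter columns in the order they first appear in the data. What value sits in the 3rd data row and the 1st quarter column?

730

With rows in first-appearance order of region, row 3 is region=Plains. quarter columns in first-appearance order: 2022Q3, 2022Q2, 2022Q4, 2022Q1; column 1 is 2022Q3.
Long rows with region=Plains, quarter=2022Q3: max(378, 264, 730) = 730.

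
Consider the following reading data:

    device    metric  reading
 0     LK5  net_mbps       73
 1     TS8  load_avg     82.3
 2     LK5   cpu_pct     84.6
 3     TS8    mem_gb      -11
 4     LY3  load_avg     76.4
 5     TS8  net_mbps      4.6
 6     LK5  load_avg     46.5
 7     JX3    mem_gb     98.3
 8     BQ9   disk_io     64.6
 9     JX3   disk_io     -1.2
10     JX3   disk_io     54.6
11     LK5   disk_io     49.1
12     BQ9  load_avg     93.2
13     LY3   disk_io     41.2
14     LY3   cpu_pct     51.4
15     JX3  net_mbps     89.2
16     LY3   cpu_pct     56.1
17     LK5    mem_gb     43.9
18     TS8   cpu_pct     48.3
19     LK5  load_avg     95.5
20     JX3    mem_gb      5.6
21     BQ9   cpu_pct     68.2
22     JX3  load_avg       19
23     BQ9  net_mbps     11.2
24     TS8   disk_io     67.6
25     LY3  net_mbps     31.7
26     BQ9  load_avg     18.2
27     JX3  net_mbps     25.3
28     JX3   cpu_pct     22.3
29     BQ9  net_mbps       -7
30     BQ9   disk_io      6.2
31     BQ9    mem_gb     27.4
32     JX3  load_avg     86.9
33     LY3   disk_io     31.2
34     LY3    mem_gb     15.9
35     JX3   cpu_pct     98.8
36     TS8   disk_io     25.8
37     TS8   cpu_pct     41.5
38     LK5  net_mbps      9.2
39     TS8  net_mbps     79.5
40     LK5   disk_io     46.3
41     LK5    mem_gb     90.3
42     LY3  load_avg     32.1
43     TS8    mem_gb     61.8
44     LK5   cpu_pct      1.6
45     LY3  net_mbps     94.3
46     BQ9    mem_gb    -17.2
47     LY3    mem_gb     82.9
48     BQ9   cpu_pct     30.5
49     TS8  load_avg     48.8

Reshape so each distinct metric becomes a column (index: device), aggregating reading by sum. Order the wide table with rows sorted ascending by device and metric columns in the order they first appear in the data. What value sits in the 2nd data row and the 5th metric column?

53.4

With rows sorted ascending by device, row 2 is device=JX3. metric columns in first-appearance order: net_mbps, load_avg, cpu_pct, mem_gb, disk_io; column 5 is disk_io.
Long rows with device=JX3, metric=disk_io: -1.2 + 54.6 = 53.4.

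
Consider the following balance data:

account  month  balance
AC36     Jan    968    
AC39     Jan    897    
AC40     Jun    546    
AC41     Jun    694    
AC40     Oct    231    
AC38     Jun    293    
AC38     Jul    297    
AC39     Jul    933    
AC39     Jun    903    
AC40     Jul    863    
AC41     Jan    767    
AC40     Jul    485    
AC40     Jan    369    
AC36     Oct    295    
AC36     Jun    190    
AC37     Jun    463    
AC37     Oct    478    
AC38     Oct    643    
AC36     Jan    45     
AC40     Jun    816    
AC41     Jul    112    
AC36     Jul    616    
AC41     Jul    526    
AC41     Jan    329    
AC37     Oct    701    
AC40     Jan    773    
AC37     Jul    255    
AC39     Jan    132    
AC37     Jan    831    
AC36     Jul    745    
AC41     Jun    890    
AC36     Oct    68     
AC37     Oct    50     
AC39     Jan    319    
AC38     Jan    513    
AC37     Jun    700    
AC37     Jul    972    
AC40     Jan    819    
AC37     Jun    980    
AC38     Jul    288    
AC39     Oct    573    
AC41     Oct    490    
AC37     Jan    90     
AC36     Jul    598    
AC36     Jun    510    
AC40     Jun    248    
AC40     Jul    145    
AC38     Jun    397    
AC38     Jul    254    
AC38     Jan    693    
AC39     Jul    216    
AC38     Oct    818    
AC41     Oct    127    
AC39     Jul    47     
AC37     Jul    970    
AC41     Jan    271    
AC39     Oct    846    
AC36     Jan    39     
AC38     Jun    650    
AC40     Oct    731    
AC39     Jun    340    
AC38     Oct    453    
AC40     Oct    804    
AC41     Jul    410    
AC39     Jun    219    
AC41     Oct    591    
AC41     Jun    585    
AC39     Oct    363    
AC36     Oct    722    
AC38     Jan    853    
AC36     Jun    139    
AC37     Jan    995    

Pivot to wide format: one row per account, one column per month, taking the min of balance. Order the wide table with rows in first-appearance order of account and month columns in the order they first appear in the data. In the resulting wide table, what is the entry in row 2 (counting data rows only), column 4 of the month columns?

47

With rows in first-appearance order of account, row 2 is account=AC39. month columns in first-appearance order: Jan, Jun, Oct, Jul; column 4 is Jul.
Long rows with account=AC39, month=Jul: min(933, 216, 47) = 47.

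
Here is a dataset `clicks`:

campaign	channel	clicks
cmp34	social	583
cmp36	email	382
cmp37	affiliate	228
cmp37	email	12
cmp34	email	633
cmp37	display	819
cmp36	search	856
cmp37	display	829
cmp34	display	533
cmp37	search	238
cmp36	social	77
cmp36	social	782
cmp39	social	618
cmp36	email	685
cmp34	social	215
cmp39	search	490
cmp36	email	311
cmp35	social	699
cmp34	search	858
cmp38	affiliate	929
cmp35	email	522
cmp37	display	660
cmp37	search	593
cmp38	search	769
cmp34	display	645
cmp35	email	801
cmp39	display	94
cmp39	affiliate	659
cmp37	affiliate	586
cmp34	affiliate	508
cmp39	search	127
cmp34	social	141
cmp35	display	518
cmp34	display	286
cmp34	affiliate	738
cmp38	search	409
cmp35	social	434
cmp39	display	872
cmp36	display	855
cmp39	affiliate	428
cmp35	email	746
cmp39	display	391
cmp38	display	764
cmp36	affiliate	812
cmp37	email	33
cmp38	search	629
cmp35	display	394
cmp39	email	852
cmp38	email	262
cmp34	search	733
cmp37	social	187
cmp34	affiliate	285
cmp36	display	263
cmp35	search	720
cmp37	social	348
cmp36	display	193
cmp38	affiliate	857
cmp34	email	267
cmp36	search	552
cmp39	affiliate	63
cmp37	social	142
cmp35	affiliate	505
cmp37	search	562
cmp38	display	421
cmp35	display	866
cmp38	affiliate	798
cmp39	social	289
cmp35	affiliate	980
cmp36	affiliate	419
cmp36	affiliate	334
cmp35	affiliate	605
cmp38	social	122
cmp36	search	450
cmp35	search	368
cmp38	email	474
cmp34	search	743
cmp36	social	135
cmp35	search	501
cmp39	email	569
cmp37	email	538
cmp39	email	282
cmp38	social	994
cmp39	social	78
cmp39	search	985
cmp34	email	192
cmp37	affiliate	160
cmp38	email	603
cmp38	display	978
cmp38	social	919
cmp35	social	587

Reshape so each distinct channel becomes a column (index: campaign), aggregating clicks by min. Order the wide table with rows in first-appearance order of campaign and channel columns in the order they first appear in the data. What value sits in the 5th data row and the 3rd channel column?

With rows in first-appearance order of campaign, row 5 is campaign=cmp35. channel columns in first-appearance order: social, email, affiliate, display, search; column 3 is affiliate.
Long rows with campaign=cmp35, channel=affiliate: min(505, 980, 605) = 505.

505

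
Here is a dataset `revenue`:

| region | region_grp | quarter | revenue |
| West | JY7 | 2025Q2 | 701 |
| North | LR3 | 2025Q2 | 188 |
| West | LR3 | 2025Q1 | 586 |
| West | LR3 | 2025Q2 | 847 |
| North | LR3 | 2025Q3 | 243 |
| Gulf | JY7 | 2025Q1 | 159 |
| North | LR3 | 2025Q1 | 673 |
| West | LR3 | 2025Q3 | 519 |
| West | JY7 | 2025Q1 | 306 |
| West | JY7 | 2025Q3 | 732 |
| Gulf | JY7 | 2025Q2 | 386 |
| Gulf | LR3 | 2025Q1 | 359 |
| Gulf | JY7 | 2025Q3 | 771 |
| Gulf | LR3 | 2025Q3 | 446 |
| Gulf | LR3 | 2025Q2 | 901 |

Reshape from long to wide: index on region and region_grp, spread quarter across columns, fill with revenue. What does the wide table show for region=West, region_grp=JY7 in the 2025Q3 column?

732

Wide layout: rows indexed by region and region_grp, columns are the 3 distinct quarter values (2025Q2, 2025Q1, 2025Q3).
Cell (region=West, region_grp=JY7, quarter=2025Q3) draws from the long row where region=West, region_grp=JY7 and quarter=2025Q3, which has revenue=732.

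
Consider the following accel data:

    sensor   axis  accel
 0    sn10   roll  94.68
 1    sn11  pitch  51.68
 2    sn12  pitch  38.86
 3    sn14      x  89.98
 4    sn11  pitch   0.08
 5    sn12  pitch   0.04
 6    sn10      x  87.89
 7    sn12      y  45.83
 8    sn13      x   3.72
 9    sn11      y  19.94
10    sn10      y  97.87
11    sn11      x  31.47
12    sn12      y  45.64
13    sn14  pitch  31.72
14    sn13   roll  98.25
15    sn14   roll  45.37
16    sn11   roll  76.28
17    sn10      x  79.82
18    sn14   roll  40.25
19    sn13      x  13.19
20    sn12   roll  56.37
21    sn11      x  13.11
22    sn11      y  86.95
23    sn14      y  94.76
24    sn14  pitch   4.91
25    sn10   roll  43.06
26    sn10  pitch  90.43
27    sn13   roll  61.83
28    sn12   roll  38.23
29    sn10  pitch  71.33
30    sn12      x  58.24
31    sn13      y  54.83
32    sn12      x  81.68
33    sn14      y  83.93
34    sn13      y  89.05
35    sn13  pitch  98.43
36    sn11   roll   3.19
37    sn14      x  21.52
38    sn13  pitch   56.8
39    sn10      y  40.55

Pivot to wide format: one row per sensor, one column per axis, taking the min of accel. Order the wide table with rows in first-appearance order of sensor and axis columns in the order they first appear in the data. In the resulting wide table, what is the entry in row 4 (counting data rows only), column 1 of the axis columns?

40.25

With rows in first-appearance order of sensor, row 4 is sensor=sn14. axis columns in first-appearance order: roll, pitch, x, y; column 1 is roll.
Long rows with sensor=sn14, axis=roll: min(45.37, 40.25) = 40.25.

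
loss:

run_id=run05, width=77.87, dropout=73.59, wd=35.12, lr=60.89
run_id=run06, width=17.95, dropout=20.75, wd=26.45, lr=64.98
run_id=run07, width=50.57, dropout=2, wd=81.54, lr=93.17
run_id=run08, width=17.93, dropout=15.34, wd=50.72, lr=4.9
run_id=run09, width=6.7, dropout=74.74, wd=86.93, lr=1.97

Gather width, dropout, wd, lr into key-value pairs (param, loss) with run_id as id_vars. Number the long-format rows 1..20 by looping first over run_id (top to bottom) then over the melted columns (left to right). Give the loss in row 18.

20 rows total (5 × 4). Row 18: index ⌊(18-1)/4⌋ = 4 into run_id → run09; (18-1) mod 4 = 1 into the melted columns → dropout.
So row 18 is (run09, dropout, 74.74); loss = 74.74.

74.74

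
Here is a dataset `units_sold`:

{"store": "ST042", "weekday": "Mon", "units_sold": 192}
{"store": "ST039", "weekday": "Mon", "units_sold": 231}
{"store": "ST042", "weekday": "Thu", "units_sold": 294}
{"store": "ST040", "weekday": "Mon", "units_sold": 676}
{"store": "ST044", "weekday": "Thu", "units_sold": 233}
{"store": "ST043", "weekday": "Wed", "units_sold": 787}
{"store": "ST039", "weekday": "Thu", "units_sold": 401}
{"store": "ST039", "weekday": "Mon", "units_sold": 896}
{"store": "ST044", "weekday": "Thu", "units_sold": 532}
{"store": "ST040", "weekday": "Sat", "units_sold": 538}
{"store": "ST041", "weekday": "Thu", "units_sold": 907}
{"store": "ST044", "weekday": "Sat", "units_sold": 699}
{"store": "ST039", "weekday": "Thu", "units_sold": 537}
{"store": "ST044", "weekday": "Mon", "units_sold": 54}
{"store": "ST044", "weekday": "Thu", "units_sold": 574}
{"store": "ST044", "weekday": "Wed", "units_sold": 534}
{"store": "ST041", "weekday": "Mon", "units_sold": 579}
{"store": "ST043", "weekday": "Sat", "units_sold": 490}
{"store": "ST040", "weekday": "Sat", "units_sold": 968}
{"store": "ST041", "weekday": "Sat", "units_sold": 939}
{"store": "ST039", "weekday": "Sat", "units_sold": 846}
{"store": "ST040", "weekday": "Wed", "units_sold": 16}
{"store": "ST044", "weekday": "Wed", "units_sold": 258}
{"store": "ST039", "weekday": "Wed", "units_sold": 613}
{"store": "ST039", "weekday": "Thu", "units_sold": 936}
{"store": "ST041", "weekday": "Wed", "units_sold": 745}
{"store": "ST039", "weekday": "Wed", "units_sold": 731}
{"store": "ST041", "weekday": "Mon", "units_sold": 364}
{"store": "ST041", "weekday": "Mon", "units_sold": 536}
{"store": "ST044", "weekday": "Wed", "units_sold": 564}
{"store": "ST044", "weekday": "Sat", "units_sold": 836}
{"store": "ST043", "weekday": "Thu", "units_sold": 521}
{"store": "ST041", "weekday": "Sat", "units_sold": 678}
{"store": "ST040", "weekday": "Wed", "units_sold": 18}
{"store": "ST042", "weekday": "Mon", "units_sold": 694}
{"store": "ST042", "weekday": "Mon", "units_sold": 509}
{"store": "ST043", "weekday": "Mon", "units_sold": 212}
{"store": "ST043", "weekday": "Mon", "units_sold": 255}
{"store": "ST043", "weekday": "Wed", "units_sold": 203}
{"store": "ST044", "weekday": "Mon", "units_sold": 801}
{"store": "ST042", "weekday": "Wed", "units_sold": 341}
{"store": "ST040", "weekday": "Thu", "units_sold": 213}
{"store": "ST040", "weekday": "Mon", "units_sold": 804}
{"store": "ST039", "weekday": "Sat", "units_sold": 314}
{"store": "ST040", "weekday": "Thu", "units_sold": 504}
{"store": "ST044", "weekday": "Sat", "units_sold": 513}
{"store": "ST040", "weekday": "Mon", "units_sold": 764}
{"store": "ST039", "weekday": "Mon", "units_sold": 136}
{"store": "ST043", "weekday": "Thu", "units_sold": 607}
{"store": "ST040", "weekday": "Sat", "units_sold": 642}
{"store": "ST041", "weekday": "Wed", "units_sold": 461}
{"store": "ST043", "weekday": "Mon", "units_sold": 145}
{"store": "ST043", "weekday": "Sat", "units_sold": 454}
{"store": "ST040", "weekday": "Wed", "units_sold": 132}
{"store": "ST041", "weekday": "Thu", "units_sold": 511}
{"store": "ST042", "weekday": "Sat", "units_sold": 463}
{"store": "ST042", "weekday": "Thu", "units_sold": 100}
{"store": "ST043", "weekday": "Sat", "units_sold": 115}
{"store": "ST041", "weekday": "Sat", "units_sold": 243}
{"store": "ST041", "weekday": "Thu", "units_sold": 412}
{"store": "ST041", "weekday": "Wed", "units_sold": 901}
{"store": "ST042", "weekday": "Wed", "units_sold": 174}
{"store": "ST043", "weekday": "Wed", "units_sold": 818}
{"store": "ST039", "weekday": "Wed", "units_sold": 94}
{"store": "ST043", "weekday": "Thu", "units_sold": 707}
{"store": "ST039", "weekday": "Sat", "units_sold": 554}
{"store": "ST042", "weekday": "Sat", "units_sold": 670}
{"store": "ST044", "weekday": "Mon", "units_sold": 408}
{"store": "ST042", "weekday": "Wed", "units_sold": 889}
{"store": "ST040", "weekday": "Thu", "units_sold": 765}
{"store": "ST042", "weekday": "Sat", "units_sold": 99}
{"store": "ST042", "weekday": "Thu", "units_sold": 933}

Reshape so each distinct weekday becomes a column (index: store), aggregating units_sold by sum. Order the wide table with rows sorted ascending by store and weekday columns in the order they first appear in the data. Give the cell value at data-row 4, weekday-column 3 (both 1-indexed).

With rows sorted ascending by store, row 4 is store=ST042. weekday columns in first-appearance order: Mon, Thu, Wed, Sat; column 3 is Wed.
Long rows with store=ST042, weekday=Wed: 341 + 174 + 889 = 1404.

1404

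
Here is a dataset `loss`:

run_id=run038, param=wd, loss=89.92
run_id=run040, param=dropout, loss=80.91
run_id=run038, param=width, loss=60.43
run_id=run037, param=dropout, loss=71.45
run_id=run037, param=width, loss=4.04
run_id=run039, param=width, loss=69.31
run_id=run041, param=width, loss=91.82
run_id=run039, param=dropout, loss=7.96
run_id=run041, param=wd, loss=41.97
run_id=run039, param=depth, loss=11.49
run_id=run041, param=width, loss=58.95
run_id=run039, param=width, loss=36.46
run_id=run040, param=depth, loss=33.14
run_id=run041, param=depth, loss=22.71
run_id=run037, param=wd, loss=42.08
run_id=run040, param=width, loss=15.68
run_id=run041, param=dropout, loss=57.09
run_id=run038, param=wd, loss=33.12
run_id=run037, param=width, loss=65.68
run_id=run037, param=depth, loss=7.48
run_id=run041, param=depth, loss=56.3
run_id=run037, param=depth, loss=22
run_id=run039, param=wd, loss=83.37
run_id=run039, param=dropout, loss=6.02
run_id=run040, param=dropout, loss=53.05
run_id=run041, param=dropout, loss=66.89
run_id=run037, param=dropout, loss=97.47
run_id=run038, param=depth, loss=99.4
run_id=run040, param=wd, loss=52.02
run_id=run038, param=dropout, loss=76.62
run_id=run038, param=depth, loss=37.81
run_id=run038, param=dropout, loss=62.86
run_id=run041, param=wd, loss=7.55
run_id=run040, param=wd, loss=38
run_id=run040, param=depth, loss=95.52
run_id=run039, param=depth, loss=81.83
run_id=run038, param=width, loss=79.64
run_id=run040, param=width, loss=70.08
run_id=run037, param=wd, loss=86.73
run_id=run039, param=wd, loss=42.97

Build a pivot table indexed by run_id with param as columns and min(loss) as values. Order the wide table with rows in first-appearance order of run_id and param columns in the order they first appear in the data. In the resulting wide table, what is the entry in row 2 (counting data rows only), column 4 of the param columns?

33.14

With rows in first-appearance order of run_id, row 2 is run_id=run040. param columns in first-appearance order: wd, dropout, width, depth; column 4 is depth.
Long rows with run_id=run040, param=depth: min(33.14, 95.52) = 33.14.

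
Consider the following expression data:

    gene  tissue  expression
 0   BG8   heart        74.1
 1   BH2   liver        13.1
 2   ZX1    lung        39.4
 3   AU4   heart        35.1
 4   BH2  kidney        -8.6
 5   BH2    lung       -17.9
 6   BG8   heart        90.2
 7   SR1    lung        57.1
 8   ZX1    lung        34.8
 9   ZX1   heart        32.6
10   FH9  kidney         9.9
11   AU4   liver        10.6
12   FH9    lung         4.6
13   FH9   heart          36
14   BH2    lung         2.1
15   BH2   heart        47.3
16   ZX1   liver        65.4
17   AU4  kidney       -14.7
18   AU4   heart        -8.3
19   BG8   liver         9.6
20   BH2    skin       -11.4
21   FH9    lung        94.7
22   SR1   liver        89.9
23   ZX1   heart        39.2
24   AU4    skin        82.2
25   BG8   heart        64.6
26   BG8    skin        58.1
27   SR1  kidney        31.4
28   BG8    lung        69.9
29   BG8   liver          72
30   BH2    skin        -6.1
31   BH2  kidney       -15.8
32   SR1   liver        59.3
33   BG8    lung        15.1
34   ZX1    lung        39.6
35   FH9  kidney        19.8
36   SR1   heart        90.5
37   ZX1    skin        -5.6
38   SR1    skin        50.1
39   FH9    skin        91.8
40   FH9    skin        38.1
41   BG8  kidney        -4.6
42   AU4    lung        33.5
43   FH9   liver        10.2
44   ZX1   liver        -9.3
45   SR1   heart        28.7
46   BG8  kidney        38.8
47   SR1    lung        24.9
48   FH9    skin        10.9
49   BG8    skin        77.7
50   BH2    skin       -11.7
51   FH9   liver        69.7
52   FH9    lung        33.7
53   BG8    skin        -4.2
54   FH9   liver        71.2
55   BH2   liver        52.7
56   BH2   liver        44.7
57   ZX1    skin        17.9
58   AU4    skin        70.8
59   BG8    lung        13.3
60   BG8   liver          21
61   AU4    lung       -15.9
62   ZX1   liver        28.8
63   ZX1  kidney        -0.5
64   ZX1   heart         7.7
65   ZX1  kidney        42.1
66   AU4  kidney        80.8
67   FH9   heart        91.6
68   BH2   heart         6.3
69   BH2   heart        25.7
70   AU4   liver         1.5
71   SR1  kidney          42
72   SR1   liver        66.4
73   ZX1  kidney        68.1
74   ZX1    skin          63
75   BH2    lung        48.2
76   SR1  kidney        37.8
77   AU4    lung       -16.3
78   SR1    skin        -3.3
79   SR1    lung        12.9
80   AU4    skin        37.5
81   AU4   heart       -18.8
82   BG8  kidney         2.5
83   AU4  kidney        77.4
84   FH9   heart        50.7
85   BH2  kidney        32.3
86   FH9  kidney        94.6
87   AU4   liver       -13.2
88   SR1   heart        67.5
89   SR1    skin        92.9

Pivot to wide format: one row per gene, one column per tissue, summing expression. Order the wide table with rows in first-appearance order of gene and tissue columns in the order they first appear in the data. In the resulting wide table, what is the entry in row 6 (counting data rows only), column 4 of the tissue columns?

124.3

With rows in first-appearance order of gene, row 6 is gene=FH9. tissue columns in first-appearance order: heart, liver, lung, kidney, skin; column 4 is kidney.
Long rows with gene=FH9, tissue=kidney: 9.9 + 19.8 + 94.6 = 124.3.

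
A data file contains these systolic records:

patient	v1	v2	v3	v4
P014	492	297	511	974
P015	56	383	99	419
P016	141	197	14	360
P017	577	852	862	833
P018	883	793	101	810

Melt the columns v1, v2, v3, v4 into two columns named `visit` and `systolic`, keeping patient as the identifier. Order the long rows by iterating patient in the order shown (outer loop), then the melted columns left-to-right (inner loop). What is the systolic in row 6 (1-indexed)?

20 rows total (5 × 4). Row 6: index ⌊(6-1)/4⌋ = 1 into patient → P015; (6-1) mod 4 = 1 into the melted columns → v2.
So row 6 is (P015, v2, 383); systolic = 383.

383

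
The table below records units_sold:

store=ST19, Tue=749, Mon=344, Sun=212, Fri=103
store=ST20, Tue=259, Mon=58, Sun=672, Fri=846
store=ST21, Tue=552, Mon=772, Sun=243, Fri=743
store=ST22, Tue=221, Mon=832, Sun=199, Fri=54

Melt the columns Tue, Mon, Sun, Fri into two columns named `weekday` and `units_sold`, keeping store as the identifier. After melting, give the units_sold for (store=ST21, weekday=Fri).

Unpivoting turns each (store, wide-column) pair into one long row.
The wide cell at row ST21, column Fri holds 743, so the long row (ST21, Fri) has units_sold=743.

743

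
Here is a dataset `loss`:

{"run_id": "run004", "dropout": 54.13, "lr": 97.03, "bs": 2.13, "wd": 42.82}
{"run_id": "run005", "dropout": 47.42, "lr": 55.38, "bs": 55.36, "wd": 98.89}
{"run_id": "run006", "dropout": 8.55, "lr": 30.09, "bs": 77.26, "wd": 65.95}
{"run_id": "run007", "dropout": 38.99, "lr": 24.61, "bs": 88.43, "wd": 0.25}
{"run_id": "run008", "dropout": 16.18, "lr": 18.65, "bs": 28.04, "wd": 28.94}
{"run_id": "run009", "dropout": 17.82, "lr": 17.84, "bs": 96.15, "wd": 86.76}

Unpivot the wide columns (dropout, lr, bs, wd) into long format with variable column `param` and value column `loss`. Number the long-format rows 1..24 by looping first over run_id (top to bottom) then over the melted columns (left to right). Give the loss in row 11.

77.26

24 rows total (6 × 4). Row 11: index ⌊(11-1)/4⌋ = 2 into run_id → run006; (11-1) mod 4 = 2 into the melted columns → bs.
So row 11 is (run006, bs, 77.26); loss = 77.26.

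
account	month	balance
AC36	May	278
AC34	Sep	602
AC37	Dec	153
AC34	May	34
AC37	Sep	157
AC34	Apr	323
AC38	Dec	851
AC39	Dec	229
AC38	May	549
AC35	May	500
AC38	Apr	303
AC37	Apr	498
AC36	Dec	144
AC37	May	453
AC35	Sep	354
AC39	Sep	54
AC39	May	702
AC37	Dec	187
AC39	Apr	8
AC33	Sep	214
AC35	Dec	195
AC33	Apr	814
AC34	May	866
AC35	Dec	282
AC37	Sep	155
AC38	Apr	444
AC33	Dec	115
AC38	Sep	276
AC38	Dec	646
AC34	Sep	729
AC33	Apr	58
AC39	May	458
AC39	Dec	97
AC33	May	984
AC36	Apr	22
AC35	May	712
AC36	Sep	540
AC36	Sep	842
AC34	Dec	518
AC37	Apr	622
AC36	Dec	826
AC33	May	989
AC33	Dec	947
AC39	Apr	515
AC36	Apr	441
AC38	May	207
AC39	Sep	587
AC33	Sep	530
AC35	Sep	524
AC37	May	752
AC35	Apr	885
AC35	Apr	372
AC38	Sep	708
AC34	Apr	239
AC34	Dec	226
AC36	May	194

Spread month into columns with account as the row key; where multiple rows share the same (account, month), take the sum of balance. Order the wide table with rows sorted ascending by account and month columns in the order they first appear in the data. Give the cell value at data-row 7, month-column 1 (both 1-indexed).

With rows sorted ascending by account, row 7 is account=AC39. month columns in first-appearance order: May, Sep, Dec, Apr; column 1 is May.
Long rows with account=AC39, month=May: 702 + 458 = 1160.

1160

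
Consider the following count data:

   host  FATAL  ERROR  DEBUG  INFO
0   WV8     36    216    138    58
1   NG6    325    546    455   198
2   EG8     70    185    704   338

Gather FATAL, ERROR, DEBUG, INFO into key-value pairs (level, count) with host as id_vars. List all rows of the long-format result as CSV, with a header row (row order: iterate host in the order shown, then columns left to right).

Each (host, column) pair becomes one row: 3 × 4 = 12 rows.
For example, (WV8, FATAL) → count=36.

host,level,count
WV8,FATAL,36
WV8,ERROR,216
WV8,DEBUG,138
WV8,INFO,58
NG6,FATAL,325
NG6,ERROR,546
NG6,DEBUG,455
NG6,INFO,198
EG8,FATAL,70
EG8,ERROR,185
EG8,DEBUG,704
EG8,INFO,338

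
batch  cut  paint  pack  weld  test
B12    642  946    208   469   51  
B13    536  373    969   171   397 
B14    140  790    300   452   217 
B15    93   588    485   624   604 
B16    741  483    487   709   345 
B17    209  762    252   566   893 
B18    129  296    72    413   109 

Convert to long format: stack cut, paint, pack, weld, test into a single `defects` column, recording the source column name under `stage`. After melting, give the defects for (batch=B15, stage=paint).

Unpivoting turns each (batch, wide-column) pair into one long row.
The wide cell at row B15, column paint holds 588, so the long row (B15, paint) has defects=588.

588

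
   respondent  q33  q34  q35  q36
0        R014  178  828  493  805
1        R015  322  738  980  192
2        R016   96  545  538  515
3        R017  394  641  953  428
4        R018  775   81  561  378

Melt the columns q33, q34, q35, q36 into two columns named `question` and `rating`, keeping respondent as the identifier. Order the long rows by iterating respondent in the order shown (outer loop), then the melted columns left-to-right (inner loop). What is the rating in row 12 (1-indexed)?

515

20 rows total (5 × 4). Row 12: index ⌊(12-1)/4⌋ = 2 into respondent → R016; (12-1) mod 4 = 3 into the melted columns → q36.
So row 12 is (R016, q36, 515); rating = 515.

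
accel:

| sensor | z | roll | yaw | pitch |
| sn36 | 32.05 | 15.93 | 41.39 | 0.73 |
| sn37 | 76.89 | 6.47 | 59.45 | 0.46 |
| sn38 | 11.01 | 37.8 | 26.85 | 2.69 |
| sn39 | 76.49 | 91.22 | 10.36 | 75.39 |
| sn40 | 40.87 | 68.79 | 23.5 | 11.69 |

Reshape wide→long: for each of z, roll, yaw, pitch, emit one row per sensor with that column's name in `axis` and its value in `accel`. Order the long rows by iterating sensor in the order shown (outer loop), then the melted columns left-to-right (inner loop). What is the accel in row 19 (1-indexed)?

20 rows total (5 × 4). Row 19: index ⌊(19-1)/4⌋ = 4 into sensor → sn40; (19-1) mod 4 = 2 into the melted columns → yaw.
So row 19 is (sn40, yaw, 23.5); accel = 23.5.

23.5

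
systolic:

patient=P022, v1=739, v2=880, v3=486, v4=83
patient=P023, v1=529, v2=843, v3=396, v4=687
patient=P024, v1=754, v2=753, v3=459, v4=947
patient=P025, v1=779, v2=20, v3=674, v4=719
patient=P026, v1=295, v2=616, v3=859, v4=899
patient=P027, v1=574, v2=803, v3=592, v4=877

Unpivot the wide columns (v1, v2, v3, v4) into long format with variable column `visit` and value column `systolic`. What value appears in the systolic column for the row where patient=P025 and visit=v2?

Unpivoting turns each (patient, wide-column) pair into one long row.
The wide cell at row P025, column v2 holds 20, so the long row (P025, v2) has systolic=20.

20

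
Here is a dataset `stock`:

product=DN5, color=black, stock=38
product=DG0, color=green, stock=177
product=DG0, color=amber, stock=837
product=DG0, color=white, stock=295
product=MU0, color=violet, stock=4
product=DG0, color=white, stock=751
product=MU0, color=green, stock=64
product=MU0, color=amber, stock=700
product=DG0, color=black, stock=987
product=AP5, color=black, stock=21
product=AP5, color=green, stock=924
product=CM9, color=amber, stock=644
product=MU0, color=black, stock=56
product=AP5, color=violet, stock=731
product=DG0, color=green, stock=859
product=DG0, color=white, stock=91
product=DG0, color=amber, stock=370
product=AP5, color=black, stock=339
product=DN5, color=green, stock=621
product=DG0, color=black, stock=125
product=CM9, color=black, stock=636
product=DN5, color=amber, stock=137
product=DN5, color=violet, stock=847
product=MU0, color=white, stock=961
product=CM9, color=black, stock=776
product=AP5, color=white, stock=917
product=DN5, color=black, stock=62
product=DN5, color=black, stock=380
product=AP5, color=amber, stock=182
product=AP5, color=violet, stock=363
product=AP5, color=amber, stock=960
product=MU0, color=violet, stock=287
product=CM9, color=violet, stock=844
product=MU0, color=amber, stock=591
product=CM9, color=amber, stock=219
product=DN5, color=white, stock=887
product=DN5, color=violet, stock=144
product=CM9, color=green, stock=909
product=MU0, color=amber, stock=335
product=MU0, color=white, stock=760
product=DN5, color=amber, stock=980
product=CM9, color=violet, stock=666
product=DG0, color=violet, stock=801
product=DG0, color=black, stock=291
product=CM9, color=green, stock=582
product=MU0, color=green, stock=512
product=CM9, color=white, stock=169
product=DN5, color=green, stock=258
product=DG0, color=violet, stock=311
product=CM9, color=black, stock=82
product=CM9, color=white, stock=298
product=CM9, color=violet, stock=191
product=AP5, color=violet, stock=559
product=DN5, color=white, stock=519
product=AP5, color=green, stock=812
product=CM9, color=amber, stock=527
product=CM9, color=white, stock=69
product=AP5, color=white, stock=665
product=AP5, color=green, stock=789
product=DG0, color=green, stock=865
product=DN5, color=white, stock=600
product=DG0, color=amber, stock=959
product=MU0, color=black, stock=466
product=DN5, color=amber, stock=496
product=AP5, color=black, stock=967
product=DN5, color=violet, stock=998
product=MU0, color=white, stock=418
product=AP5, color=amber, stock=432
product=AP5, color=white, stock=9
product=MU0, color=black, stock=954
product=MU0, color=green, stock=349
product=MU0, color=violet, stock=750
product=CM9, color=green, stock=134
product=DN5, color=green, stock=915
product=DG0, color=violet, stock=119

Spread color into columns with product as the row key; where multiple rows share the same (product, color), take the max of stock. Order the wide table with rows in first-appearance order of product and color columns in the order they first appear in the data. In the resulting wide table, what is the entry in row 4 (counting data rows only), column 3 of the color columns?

960

With rows in first-appearance order of product, row 4 is product=AP5. color columns in first-appearance order: black, green, amber, white, violet; column 3 is amber.
Long rows with product=AP5, color=amber: max(182, 960, 432) = 960.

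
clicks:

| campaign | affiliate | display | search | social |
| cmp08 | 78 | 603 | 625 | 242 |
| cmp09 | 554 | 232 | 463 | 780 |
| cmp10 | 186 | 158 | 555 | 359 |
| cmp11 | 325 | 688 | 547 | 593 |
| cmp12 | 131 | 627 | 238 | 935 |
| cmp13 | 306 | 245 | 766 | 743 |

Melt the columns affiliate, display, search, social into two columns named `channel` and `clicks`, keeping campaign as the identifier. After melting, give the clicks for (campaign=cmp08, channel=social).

Unpivoting turns each (campaign, wide-column) pair into one long row.
The wide cell at row cmp08, column social holds 242, so the long row (cmp08, social) has clicks=242.

242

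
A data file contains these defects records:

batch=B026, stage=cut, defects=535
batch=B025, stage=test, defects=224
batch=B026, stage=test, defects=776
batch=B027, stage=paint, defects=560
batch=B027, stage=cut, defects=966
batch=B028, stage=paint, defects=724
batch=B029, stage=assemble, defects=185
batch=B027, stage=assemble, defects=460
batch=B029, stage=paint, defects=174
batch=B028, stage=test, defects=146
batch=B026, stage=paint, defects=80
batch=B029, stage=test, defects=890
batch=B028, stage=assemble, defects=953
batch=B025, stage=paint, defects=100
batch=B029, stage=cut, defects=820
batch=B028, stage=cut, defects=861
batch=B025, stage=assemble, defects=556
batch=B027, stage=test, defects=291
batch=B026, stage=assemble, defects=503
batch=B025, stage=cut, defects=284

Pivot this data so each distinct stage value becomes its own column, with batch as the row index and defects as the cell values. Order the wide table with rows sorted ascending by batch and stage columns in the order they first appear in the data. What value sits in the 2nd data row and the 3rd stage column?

With rows sorted ascending by batch, row 2 is batch=B026. stage columns in first-appearance order: cut, test, paint, assemble; column 3 is paint.
Long rows with batch=B026, stage=paint: defects = 80.

80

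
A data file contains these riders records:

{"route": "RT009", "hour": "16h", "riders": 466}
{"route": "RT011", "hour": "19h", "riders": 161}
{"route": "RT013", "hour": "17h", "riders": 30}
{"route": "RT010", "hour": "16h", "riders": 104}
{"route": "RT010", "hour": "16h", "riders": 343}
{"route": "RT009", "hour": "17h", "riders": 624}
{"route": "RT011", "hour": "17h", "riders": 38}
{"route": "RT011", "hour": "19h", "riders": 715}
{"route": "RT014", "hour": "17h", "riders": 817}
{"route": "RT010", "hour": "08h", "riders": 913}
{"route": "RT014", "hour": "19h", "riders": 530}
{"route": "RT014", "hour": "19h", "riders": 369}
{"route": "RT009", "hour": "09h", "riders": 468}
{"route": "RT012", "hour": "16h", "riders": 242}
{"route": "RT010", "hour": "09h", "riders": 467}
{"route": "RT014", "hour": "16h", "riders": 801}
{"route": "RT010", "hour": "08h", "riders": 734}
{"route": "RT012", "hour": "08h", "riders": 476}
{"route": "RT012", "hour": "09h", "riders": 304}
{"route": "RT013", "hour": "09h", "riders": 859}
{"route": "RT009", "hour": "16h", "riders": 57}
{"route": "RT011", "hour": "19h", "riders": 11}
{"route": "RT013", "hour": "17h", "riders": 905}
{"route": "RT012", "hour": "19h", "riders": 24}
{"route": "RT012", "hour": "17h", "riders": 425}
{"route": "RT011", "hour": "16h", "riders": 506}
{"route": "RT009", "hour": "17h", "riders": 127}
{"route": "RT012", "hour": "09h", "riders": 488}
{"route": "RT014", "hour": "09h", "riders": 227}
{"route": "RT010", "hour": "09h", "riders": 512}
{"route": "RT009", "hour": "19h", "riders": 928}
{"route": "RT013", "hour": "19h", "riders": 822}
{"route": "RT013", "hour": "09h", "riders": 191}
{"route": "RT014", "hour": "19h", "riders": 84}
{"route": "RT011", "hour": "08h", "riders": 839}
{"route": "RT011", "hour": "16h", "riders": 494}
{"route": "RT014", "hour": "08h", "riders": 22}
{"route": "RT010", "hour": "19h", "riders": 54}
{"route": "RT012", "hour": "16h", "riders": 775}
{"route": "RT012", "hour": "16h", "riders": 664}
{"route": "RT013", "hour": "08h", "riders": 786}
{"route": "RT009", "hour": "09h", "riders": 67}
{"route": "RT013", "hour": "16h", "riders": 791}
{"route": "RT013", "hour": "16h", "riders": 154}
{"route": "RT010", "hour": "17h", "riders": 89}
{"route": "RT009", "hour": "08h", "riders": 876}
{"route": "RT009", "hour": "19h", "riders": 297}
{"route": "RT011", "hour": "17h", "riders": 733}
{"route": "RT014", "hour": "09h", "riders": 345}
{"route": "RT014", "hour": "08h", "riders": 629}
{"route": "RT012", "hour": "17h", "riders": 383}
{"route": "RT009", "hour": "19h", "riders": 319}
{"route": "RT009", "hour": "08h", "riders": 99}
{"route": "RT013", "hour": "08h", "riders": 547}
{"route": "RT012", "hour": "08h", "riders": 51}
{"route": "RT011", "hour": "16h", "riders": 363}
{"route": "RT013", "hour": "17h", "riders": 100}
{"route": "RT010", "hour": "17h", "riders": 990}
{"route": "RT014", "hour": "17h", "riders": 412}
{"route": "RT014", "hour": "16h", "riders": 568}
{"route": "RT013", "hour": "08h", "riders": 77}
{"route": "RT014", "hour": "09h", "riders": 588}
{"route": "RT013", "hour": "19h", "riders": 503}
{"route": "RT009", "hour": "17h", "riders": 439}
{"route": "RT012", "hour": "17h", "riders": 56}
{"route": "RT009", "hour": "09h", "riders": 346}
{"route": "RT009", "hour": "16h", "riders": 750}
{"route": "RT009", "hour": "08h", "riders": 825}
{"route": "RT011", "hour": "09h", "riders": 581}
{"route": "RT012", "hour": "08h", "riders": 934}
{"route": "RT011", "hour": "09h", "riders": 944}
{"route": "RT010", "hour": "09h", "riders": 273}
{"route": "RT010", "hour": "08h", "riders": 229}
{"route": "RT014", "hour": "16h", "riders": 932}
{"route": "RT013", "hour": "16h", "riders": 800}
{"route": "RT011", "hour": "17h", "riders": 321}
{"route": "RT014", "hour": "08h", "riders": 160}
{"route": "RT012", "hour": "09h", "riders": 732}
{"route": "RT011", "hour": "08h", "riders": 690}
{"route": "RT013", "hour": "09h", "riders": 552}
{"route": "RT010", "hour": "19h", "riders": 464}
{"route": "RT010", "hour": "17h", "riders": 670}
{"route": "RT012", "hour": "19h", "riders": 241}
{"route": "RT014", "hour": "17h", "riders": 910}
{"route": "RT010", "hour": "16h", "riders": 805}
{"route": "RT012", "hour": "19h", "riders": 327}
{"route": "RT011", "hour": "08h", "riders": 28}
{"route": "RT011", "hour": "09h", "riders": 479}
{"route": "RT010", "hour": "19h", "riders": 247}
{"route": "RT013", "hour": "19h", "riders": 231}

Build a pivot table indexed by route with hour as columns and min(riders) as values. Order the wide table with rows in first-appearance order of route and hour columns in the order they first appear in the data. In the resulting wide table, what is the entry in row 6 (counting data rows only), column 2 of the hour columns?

With rows in first-appearance order of route, row 6 is route=RT012. hour columns in first-appearance order: 16h, 19h, 17h, 08h, 09h; column 2 is 19h.
Long rows with route=RT012, hour=19h: min(24, 241, 327) = 24.

24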